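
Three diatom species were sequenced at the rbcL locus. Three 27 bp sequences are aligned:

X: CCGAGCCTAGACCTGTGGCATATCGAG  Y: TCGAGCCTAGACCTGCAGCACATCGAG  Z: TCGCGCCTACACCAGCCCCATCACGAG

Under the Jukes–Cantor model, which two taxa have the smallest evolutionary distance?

X and Y

X–Y: 4/27 differ, p = 0.148, d = 0.165.
X–Z: 9/27 differ, p = 0.333, d = 0.441.
Y–Z: 8/27 differ, p = 0.296, d = 0.377.
The smallest distance is between X and Y.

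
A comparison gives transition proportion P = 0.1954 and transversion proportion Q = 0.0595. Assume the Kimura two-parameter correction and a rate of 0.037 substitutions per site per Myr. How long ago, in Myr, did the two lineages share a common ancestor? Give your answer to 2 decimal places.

4.47

Under the Kimura two-parameter model, d = −½ ln(1 − 2P − Q) − ¼ ln(1 − 2Q).
1 − 2P − Q = 0.5497, giving −½ ln(0.5497) = 0.299191.
1 − 2Q = 0.881, giving −¼ ln(0.881) = 0.031674.
d = 0.299191 + 0.031674 = 0.330865.
Under a molecular clock d = 2μt, so t = d/(2μ) = 0.330865 / (2 × 0.037) = 4.47 Myr.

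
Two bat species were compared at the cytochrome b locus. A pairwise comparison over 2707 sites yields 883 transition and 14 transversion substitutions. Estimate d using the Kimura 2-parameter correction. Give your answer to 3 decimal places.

P = 883/2707 ≈ 0.326191 and Q = 14/2707 ≈ 0.005172.
Under the Kimura two-parameter model, d = −½ ln(1 − 2P − Q) − ¼ ln(1 − 2Q).
1 − 2P − Q = 0.342446, giving −½ ln(0.342446) = 0.535821.
1 − 2Q = 0.989656, giving −¼ ln(0.989656) = 0.002599.
d = 0.535821 + 0.002599 = 0.538420.

0.538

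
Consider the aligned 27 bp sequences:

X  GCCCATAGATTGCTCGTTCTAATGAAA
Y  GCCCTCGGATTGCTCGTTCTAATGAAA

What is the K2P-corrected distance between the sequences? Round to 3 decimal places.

0.122

Of 27 sites, 2 differences are transitions and 1 are transversions, so P = 2/27 ≈ 0.074074 and Q = 1/27 ≈ 0.037037.
Under the Kimura two-parameter model, d = −½ ln(1 − 2P − Q) − ¼ ln(1 − 2Q).
1 − 2P − Q = 0.814815, giving −½ ln(0.814815) = 0.102397.
1 − 2Q = 0.925926, giving −¼ ln(0.925926) = 0.019240.
d = 0.102397 + 0.019240 = 0.121637.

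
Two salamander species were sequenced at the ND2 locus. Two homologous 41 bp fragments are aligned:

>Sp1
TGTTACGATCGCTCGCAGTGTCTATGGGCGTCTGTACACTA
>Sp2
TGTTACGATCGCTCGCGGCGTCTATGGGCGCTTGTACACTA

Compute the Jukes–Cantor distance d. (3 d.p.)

0.105

The sequences differ at 4 of 41 sites (17, 19, 31, 32), so p = 4/41 ≈ 0.097561.
d = −(3/4) ln(1 − 4p/3) = −0.75 ln(1 − 0.130081) = −0.75 ln(0.869919)
  = −0.75 × (-0.139355) = 0.104516 substitutions/site.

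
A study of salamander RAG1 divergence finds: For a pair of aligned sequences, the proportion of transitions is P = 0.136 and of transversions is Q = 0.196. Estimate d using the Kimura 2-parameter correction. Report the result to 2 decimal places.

Under the Kimura two-parameter model, d = −½ ln(1 − 2P − Q) − ¼ ln(1 − 2Q).
1 − 2P − Q = 0.532, giving −½ ln(0.532) = 0.315556.
1 − 2Q = 0.608, giving −¼ ln(0.608) = 0.124395.
d = 0.315556 + 0.124395 = 0.439951.

0.44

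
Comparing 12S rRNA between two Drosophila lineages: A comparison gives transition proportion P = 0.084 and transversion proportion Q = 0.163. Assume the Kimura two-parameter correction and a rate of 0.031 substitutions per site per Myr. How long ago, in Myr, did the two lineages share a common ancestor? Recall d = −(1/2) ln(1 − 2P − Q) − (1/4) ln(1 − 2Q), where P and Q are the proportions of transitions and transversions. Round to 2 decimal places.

Under the Kimura two-parameter model, d = −½ ln(1 − 2P − Q) − ¼ ln(1 − 2Q).
1 − 2P − Q = 0.669, giving −½ ln(0.669) = 0.200986.
1 − 2Q = 0.674, giving −¼ ln(0.674) = 0.098631.
d = 0.200986 + 0.098631 = 0.299617.
Under a molecular clock d = 2μt, so t = d/(2μ) = 0.299617 / (2 × 0.031) = 4.83 Myr.

4.83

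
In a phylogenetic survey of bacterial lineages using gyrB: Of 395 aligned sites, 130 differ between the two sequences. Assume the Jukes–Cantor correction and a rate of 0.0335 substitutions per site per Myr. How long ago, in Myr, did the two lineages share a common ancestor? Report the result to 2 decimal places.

p = 130/395 ≈ 0.329114.
d = −(3/4) ln(1 − 4p/3) = −0.75 ln(1 − 0.438819) = −0.75 ln(0.561181)
  = −0.75 × (-0.577712) = 0.433284 substitutions/site.
Under a molecular clock d = 2μt, so t = d/(2μ) = 0.433284 / (2 × 0.0335) = 6.47 Myr.

6.47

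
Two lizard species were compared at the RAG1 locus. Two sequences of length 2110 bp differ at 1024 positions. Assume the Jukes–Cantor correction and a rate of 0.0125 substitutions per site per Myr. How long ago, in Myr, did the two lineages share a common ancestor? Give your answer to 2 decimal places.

31.25

p = 1024/2110 ≈ 0.485308.
d = −(3/4) ln(1 − 4p/3) = −0.75 ln(1 − 0.647077) = −0.75 ln(0.352923)
  = −0.75 × (-1.041505) = 0.781129 substitutions/site.
Under a molecular clock d = 2μt, so t = d/(2μ) = 0.781129 / (2 × 0.0125) = 31.25 Myr.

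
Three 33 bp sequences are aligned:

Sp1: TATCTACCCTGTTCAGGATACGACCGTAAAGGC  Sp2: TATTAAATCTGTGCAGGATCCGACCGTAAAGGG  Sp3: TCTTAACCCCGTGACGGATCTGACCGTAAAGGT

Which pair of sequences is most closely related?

Sp1–Sp2: 7/33 differ, p = 0.212, d = 0.249.
Sp1–Sp3: 10/33 differ, p = 0.303, d = 0.388.
Sp2–Sp3: 8/33 differ, p = 0.242, d = 0.293.
The smallest distance is between Sp1 and Sp2.

Sp1 and Sp2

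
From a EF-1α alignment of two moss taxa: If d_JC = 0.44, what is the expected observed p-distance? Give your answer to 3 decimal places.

p = (3/4)(1 − e^(−4d/3)) = 0.75 × (1 − e^(-0.586667)) = 0.75 × (1 − 0.556178) = 0.332867.

0.333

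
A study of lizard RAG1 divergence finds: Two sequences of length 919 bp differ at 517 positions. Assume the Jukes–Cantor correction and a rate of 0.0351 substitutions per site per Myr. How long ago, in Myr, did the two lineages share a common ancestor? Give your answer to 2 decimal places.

14.81

p = 517/919 ≈ 0.562568.
d = −(3/4) ln(1 − 4p/3) = −0.75 ln(1 − 0.750091) = −0.75 ln(0.249909)
  = −0.75 × (-1.386658) = 1.039994 substitutions/site.
Under a molecular clock d = 2μt, so t = d/(2μ) = 1.039994 / (2 × 0.0351) = 14.81 Myr.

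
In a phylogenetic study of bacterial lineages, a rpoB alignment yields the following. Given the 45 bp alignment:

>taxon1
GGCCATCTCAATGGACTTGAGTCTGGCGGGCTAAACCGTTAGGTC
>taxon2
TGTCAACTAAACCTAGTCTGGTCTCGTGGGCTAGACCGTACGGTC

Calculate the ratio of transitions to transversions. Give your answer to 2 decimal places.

0.60

Transitions are A↔G and C↔T; transversions are all other mismatches.
Transitions: 6. Transversions: 10.
R = 6/10 = 0.60.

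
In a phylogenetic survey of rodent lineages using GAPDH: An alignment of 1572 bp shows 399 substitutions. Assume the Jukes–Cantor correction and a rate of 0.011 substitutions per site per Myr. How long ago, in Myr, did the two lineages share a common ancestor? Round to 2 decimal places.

14.08

p = 399/1572 ≈ 0.253817.
d = −(3/4) ln(1 − 4p/3) = −0.75 ln(1 − 0.338423) = −0.75 ln(0.661577)
  = −0.75 × (-0.413129) = 0.309847 substitutions/site.
Under a molecular clock d = 2μt, so t = d/(2μ) = 0.309847 / (2 × 0.011) = 14.08 Myr.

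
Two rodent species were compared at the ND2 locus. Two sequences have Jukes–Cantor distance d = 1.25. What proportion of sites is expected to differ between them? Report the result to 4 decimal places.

0.6083

p = (3/4)(1 − e^(−4d/3)) = 0.75 × (1 − e^(-1.666667)) = 0.75 × (1 − 0.188876) = 0.608343.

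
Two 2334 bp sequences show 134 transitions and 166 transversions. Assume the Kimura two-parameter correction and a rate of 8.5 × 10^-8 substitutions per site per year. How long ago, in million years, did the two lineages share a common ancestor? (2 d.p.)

P = 134/2334 ≈ 0.057412 and Q = 166/2334 ≈ 0.071123.
Under the Kimura two-parameter model, d = −½ ln(1 − 2P − Q) − ¼ ln(1 − 2Q).
1 − 2P − Q = 0.814053, giving −½ ln(0.814053) = 0.102865.
1 − 2Q = 0.857754, giving −¼ ln(0.857754) = 0.038359.
d = 0.102865 + 0.038359 = 0.141224.
Under a molecular clock d = 2μt, so t = d/(2μ) = 0.141224 / (2 × 8.5 × 10^-8) = 0.83 million years.

0.83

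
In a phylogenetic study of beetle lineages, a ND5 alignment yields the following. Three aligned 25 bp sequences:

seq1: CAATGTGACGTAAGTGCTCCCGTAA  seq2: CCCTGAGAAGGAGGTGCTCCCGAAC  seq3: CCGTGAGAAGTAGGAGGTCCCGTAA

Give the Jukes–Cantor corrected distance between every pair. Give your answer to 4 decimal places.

seq1–seq2: 8/25 sites differ → p = 0.32, d = −0.75 ln(1 − 0.426667) = 0.417216 ≈ 0.4172.
seq1–seq3: 7/25 sites differ → p = 0.28, d = −0.75 ln(1 − 0.373333) = 0.350505 ≈ 0.3505.
seq2–seq3: 6/25 sites differ → p = 0.24, d = −0.75 ln(1 − 0.32) = 0.289247 ≈ 0.2892.

d(seq1,seq2) = 0.4172, d(seq1,seq3) = 0.3505, d(seq2,seq3) = 0.2892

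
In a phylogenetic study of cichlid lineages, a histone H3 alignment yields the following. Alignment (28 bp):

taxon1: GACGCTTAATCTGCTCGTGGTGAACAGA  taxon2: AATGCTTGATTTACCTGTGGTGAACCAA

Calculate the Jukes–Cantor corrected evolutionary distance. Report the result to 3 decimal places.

The sequences differ at 9 of 28 sites (1, 3, 8, 11, 13, 15, 16, 26, 27), so p = 9/28 ≈ 0.321429.
d = −(3/4) ln(1 − 4p/3) = −0.75 ln(1 − 0.428572) = −0.75 ln(0.571428)
  = −0.75 × (-0.559617) = 0.419713 substitutions/site.

0.420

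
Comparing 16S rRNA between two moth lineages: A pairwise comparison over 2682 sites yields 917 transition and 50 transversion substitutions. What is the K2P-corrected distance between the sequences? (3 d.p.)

0.616

P = 917/2682 ≈ 0.341909 and Q = 50/2682 ≈ 0.018643.
Under the Kimura two-parameter model, d = −½ ln(1 − 2P − Q) − ¼ ln(1 − 2Q).
1 − 2P − Q = 0.297539, giving −½ ln(0.297539) = 0.606105.
1 − 2Q = 0.962714, giving −¼ ln(0.962714) = 0.009500.
d = 0.606105 + 0.009500 = 0.615605.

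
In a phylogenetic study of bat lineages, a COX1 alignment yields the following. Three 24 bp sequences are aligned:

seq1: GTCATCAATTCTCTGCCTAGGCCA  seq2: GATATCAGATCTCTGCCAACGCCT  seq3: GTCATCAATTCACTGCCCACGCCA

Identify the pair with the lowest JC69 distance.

seq1–seq2: 7/24 differ, p = 0.292, d = 0.369.
seq1–seq3: 3/24 differ, p = 0.125, d = 0.137.
seq2–seq3: 7/24 differ, p = 0.292, d = 0.369.
The smallest distance is between seq1 and seq3.

seq1 and seq3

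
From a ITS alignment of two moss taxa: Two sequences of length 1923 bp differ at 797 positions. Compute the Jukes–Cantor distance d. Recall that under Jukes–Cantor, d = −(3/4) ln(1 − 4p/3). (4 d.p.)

p = 797/1923 ≈ 0.414457.
d = −(3/4) ln(1 − 4p/3) = −0.75 ln(1 − 0.552609) = −0.75 ln(0.447391)
  = −0.75 × (-0.804322) = 0.603242 substitutions/site.

0.6032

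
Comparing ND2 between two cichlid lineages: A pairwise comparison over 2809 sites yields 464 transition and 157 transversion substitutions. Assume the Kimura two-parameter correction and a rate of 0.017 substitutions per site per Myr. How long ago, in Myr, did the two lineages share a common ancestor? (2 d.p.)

8.05

P = 464/2809 ≈ 0.165183 and Q = 157/2809 ≈ 0.055892.
Under the Kimura two-parameter model, d = −½ ln(1 − 2P − Q) − ¼ ln(1 − 2Q).
1 − 2P − Q = 0.613742, giving −½ ln(0.613742) = 0.244090.
1 − 2Q = 0.888216, giving −¼ ln(0.888216) = 0.029635.
d = 0.244090 + 0.029635 = 0.273725.
Under a molecular clock d = 2μt, so t = d/(2μ) = 0.273725 / (2 × 0.017) = 8.05 Myr.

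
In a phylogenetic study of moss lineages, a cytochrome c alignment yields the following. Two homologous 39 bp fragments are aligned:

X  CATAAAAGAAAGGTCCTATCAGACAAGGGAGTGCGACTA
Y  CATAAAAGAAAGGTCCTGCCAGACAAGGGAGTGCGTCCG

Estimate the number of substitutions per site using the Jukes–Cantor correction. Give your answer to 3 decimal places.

0.141

The sequences differ at 5 of 39 sites (18, 19, 36, 38, 39), so p = 5/39 ≈ 0.128205.
d = −(3/4) ln(1 − 4p/3) = −0.75 ln(1 − 0.17094) = −0.75 ln(0.82906)
  = −0.75 × (-0.187463) = 0.140597 substitutions/site.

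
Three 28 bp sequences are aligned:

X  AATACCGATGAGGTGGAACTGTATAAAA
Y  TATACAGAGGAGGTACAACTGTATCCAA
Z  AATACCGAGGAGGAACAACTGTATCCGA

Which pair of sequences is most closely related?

X–Y: 7/28 differ, p = 0.250, d = 0.304.
X–Z: 7/28 differ, p = 0.250, d = 0.304.
Y–Z: 4/28 differ, p = 0.143, d = 0.158.
The smallest distance is between Y and Z.

Y and Z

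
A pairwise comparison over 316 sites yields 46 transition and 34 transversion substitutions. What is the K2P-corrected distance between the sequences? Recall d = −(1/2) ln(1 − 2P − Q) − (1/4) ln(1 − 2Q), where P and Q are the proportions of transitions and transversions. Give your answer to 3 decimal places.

P = 46/316 ≈ 0.14557 and Q = 34/316 ≈ 0.107595.
Under the Kimura two-parameter model, d = −½ ln(1 − 2P − Q) − ¼ ln(1 − 2Q).
1 − 2P − Q = 0.601265, giving −½ ln(0.601265) = 0.254360.
1 − 2Q = 0.78481, giving −¼ ln(0.78481) = 0.060578.
d = 0.254360 + 0.060578 = 0.314938.

0.315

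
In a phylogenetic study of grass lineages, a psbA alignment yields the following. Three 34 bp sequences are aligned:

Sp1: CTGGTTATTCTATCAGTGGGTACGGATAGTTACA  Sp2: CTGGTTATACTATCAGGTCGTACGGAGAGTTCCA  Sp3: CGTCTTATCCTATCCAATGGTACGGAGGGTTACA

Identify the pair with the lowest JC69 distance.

Sp1–Sp2: 6/34 differ, p = 0.176, d = 0.201.
Sp1–Sp3: 10/34 differ, p = 0.294, d = 0.373.
Sp2–Sp3: 10/34 differ, p = 0.294, d = 0.373.
The smallest distance is between Sp1 and Sp2.

Sp1 and Sp2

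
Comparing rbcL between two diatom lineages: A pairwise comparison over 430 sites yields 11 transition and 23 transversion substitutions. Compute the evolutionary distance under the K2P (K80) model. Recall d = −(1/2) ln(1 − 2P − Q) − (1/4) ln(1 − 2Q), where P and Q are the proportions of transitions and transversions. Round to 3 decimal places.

P = 11/430 ≈ 0.025581 and Q = 23/430 ≈ 0.053488.
Under the Kimura two-parameter model, d = −½ ln(1 − 2P − Q) − ¼ ln(1 − 2Q).
1 − 2P − Q = 0.89535, giving −½ ln(0.89535) = 0.055270.
1 − 2Q = 0.893024, giving −¼ ln(0.893024) = 0.028285.
d = 0.055270 + 0.028285 = 0.083555.

0.084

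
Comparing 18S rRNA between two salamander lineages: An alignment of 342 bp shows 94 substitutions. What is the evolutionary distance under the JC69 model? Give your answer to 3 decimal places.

0.342

p = 94/342 ≈ 0.274854.
d = −(3/4) ln(1 − 4p/3) = −0.75 ln(1 − 0.366472) = −0.75 ln(0.633528)
  = −0.75 × (-0.456451) = 0.342338 substitutions/site.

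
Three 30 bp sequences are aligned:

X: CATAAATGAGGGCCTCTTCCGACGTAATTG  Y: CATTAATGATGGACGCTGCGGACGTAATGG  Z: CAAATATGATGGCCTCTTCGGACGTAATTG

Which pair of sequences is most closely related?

X–Y: 7/30 differ, p = 0.233, d = 0.280.
X–Z: 4/30 differ, p = 0.133, d = 0.147.
Y–Z: 7/30 differ, p = 0.233, d = 0.280.
The smallest distance is between X and Z.

X and Z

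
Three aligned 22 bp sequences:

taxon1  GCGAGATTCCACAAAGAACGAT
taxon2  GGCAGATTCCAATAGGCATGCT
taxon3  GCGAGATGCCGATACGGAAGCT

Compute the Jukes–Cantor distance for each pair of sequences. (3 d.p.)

d(taxon1,taxon2) = 0.497, d(taxon1,taxon3) = 0.497, d(taxon2,taxon3) = 0.414

taxon1–taxon2: 8/22 sites differ → p ≈ 0.363636, d = −0.75 ln(1 − 0.484848) = 0.497470 ≈ 0.497.
taxon1–taxon3: 8/22 sites differ → p ≈ 0.363636, d = −0.75 ln(1 − 0.484848) = 0.497470 ≈ 0.497.
taxon2–taxon3: 7/22 sites differ → p ≈ 0.318182, d = −0.75 ln(1 − 0.424243) = 0.414052 ≈ 0.414.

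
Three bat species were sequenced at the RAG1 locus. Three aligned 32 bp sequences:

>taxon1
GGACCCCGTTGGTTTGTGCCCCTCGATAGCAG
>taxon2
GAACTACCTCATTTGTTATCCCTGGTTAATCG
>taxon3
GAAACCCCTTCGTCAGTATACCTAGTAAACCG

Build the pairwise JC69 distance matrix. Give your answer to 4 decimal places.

d(taxon1,taxon2) = 0.8240, d(taxon1,taxon3) = 0.6566, d(taxon2,taxon3) = 0.5851

taxon1–taxon2: 16/32 sites differ → p = 0.5, d = −0.75 ln(1 − 0.666667) = 0.823960 ≈ 0.8240.
taxon1–taxon3: 14/32 sites differ → p = 0.4375, d = −0.75 ln(1 − 0.583333) = 0.656601 ≈ 0.6566.
taxon2–taxon3: 13/32 sites differ → p = 0.40625, d = −0.75 ln(1 − 0.541667) = 0.585119 ≈ 0.5851.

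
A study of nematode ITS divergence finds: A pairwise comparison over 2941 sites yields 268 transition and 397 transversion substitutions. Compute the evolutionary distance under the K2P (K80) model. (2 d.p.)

P = 268/2941 ≈ 0.091125 and Q = 397/2941 ≈ 0.134988.
Under the Kimura two-parameter model, d = −½ ln(1 − 2P − Q) − ¼ ln(1 − 2Q).
1 − 2P − Q = 0.682762, giving −½ ln(0.682762) = 0.190804.
1 − 2Q = 0.730024, giving −¼ ln(0.730024) = 0.078669.
d = 0.190804 + 0.078669 = 0.269473.

0.27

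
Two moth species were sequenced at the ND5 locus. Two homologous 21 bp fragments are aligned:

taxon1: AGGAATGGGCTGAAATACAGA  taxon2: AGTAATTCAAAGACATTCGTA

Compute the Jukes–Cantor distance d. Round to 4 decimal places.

The sequences differ at 10 of 21 sites (3, 7, 8, 9, 10, 11, 14, 17, 19, 20), so p = 10/21 ≈ 0.47619.
d = −(3/4) ln(1 − 4p/3) = −0.75 ln(1 − 0.63492) = −0.75 ln(0.36508)
  = −0.75 × (-1.007639) = 0.755729 substitutions/site.

0.7557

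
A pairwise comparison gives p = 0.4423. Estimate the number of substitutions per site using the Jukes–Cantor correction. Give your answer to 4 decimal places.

d = −(3/4) ln(1 − 4p/3) = −0.75 ln(1 − 0.589733) = −0.75 ln(0.410267)
  = −0.75 × (-0.890947) = 0.668210 substitutions/site.

0.6682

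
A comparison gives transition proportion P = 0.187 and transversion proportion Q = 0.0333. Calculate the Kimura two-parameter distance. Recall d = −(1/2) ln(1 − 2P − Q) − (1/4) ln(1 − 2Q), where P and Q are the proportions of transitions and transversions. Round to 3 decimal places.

Under the Kimura two-parameter model, d = −½ ln(1 − 2P − Q) − ¼ ln(1 − 2Q).
1 − 2P − Q = 0.5927, giving −½ ln(0.5927) = 0.261533.
1 − 2Q = 0.9334, giving −¼ ln(0.9334) = 0.017230.
d = 0.261533 + 0.017230 = 0.278763.

0.279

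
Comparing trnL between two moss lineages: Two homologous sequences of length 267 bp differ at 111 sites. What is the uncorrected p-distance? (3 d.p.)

p = 111/267 = 0.415730… ≈ 0.416 (to 3 d.p.).

0.416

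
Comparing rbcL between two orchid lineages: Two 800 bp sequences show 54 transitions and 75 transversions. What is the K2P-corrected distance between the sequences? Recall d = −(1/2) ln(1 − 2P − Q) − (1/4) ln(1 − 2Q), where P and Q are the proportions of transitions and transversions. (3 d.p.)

P = 54/800 = 0.0675 and Q = 75/800 = 0.09375.
Under the Kimura two-parameter model, d = −½ ln(1 − 2P − Q) − ¼ ln(1 − 2Q).
1 − 2P − Q = 0.77125, giving −½ ln(0.77125) = 0.129871.
1 − 2Q = 0.8125, giving −¼ ln(0.8125) = 0.051910.
d = 0.129871 + 0.051910 = 0.181781.

0.182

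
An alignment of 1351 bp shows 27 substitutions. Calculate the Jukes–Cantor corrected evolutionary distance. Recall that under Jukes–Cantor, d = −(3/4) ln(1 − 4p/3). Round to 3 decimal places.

p = 27/1351 ≈ 0.019985.
d = −(3/4) ln(1 − 4p/3) = −0.75 ln(1 − 0.026647) = −0.75 ln(0.973353)
  = −0.75 × (-0.027008) = 0.020256 substitutions/site.

0.020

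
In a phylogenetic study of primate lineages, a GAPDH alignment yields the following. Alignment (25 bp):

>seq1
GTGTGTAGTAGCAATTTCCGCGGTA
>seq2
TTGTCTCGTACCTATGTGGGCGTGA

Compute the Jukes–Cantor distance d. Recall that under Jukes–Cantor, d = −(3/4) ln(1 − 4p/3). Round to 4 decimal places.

0.5716

The sequences differ at 10 of 25 sites (1, 5, 7, 11, 13, 16, 18, 19, 23, 24), so p = 10/25 = 0.4.
d = −(3/4) ln(1 − 4p/3) = −0.75 ln(1 − 0.533333) = −0.75 ln(0.466667)
  = −0.75 × (-0.762139) = 0.571604 substitutions/site.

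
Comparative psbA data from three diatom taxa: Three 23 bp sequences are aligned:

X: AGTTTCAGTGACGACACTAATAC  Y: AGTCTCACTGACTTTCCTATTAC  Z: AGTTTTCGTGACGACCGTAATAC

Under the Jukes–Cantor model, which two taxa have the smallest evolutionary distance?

X–Y: 7/23 differ, p = 0.304, d = 0.390.
X–Z: 4/23 differ, p = 0.174, d = 0.198.
Y–Z: 9/23 differ, p = 0.391, d = 0.553.
The smallest distance is between X and Z.

X and Z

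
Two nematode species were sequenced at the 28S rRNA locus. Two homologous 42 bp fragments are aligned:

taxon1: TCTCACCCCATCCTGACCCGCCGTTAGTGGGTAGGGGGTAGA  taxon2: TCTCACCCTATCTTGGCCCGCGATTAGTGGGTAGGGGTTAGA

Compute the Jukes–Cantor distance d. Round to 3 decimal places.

0.158

The sequences differ at 6 of 42 sites (9, 13, 16, 22, 23, 38), so p = 6/42 ≈ 0.142857.
d = −(3/4) ln(1 − 4p/3) = −0.75 ln(1 − 0.190476) = −0.75 ln(0.809524)
  = −0.75 × (-0.211309) = 0.158482 substitutions/site.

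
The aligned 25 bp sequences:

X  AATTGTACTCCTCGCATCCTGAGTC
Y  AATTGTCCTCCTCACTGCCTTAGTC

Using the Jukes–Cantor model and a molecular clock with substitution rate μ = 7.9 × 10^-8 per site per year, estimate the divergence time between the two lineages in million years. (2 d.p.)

1.47

The sequences differ at 5 of 25 sites (7, 14, 16, 17, 21), so p = 5/25 = 0.2.
d = −(3/4) ln(1 − 4p/3) = −0.75 ln(1 − 0.266667) = −0.75 ln(0.733333)
  = −0.75 × (-0.310155) = 0.232616 substitutions/site.
Under a molecular clock d = 2μt, so t = d/(2μ) = 0.232616 / (2 × 7.9 × 10^-8) = 1.47 million years.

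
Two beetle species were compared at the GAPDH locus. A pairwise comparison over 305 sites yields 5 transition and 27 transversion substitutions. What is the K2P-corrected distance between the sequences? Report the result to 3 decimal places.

0.113

P = 5/305 ≈ 0.016393 and Q = 27/305 ≈ 0.088525.
Under the Kimura two-parameter model, d = −½ ln(1 − 2P − Q) − ¼ ln(1 − 2Q).
1 − 2P − Q = 0.878689, giving −½ ln(0.878689) = 0.064662.
1 − 2Q = 0.82295, giving −¼ ln(0.82295) = 0.048715.
d = 0.064662 + 0.048715 = 0.113377.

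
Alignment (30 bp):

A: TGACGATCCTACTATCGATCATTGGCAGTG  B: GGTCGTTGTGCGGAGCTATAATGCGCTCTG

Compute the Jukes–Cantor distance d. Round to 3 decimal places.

0.931

The sequences differ at 16 of 30 sites, so p = 16/30 ≈ 0.533333.
d = −(3/4) ln(1 − 4p/3) = −0.75 ln(1 − 0.711111) = −0.75 ln(0.288889)
  = −0.75 × (-1.241713) = 0.931285 substitutions/site.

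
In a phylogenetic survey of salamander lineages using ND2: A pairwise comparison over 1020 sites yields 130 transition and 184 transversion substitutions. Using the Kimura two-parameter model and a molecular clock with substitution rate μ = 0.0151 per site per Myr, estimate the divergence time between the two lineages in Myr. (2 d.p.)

P = 130/1020 ≈ 0.127451 and Q = 184/1020 ≈ 0.180392.
Under the Kimura two-parameter model, d = −½ ln(1 − 2P − Q) − ¼ ln(1 − 2Q).
1 − 2P − Q = 0.564706, giving −½ ln(0.564706) = 0.285725.
1 − 2Q = 0.639216, giving −¼ ln(0.639216) = 0.111878.
d = 0.285725 + 0.111878 = 0.397603.
Under a molecular clock d = 2μt, so t = d/(2μ) = 0.397603 / (2 × 0.0151) = 13.17 Myr.

13.17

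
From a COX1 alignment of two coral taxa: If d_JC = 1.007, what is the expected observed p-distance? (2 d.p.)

p = (3/4)(1 − e^(−4d/3)) = 0.75 × (1 − e^(-1.342667)) = 0.75 × (1 − 0.261148) = 0.554139.

0.55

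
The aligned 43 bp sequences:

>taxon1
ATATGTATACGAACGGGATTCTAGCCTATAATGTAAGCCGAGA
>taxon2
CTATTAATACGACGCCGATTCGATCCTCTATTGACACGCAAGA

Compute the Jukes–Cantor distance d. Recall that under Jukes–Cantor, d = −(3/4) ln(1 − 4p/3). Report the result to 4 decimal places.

The sequences differ at 16 of 43 sites, so p = 16/43 ≈ 0.372093.
d = −(3/4) ln(1 − 4p/3) = −0.75 ln(1 − 0.496124) = −0.75 ln(0.503876)
  = −0.75 × (-0.685425) = 0.514069 substitutions/site.

0.5141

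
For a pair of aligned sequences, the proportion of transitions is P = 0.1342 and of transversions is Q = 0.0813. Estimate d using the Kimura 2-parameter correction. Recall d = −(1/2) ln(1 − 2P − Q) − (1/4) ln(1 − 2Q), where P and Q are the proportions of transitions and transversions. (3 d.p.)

Under the Kimura two-parameter model, d = −½ ln(1 − 2P − Q) − ¼ ln(1 − 2Q).
1 − 2P − Q = 0.6503, giving −½ ln(0.6503) = 0.215161.
1 − 2Q = 0.8374, giving −¼ ln(0.8374) = 0.044363.
d = 0.215161 + 0.044363 = 0.259524.

0.260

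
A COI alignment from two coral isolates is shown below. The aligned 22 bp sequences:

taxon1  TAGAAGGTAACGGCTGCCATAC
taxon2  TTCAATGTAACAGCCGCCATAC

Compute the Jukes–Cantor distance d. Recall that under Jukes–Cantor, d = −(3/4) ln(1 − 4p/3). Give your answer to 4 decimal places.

The sequences differ at 5 of 22 sites (2, 3, 6, 12, 15), so p = 5/22 ≈ 0.227273.
d = −(3/4) ln(1 − 4p/3) = −0.75 ln(1 − 0.303031) = −0.75 ln(0.696969)
  = −0.75 × (-0.361014) = 0.270761 substitutions/site.

0.2708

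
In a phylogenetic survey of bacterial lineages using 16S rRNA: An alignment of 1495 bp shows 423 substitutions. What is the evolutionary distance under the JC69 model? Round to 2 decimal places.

0.36

p = 423/1495 ≈ 0.282943.
d = −(3/4) ln(1 − 4p/3) = −0.75 ln(1 − 0.377257) = −0.75 ln(0.622743)
  = −0.75 × (-0.473621) = 0.355216 substitutions/site.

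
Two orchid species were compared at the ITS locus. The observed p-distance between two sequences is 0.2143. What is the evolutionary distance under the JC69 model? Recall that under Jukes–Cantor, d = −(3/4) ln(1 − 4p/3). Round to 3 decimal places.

d = −(3/4) ln(1 − 4p/3) = −0.75 ln(1 − 0.285733) = −0.75 ln(0.714267)
  = −0.75 × (-0.336498) = 0.252374 substitutions/site.

0.252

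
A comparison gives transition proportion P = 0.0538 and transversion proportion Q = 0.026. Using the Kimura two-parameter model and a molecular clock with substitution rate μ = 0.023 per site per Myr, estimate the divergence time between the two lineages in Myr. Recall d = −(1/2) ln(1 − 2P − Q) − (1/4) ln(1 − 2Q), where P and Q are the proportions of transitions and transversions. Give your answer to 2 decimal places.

1.85

Under the Kimura two-parameter model, d = −½ ln(1 − 2P − Q) − ¼ ln(1 − 2Q).
1 − 2P − Q = 0.8664, giving −½ ln(0.8664) = 0.071704.
1 − 2Q = 0.948, giving −¼ ln(0.948) = 0.013350.
d = 0.071704 + 0.013350 = 0.085054.
Under a molecular clock d = 2μt, so t = d/(2μ) = 0.085054 / (2 × 0.023) = 1.85 Myr.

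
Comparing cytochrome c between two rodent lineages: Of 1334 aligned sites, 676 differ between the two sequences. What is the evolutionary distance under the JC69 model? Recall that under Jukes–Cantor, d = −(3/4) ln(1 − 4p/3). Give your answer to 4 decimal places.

p = 676/1334 ≈ 0.506747.
d = −(3/4) ln(1 − 4p/3) = −0.75 ln(1 − 0.675663) = −0.75 ln(0.324337)
  = −0.75 × (-1.125972) = 0.844479 substitutions/site.

0.8445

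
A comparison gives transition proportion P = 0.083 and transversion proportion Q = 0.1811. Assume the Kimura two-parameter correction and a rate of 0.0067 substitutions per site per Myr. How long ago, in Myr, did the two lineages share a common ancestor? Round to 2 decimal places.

Under the Kimura two-parameter model, d = −½ ln(1 − 2P − Q) − ¼ ln(1 − 2Q).
1 − 2P − Q = 0.6529, giving −½ ln(0.6529) = 0.213166.
1 − 2Q = 0.6378, giving −¼ ln(0.6378) = 0.112433.
d = 0.213166 + 0.112433 = 0.325599.
Under a molecular clock d = 2μt, so t = d/(2μ) = 0.325599 / (2 × 0.0067) = 24.30 Myr.

24.30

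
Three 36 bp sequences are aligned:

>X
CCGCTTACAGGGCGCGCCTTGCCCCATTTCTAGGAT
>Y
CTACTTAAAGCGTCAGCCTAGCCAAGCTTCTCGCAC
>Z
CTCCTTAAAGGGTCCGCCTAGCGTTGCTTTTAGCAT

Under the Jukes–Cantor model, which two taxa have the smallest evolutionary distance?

Y and Z

X–Y: 15/36 differ, p = 0.417, d = 0.608.
X–Z: 13/36 differ, p = 0.361, d = 0.493.
Y–Z: 9/36 differ, p = 0.250, d = 0.304.
The smallest distance is between Y and Z.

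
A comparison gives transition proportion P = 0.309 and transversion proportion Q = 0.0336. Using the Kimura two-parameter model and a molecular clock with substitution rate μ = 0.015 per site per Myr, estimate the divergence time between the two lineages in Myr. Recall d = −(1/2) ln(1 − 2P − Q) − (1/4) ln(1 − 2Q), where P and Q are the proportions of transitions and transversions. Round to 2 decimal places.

18.15

Under the Kimura two-parameter model, d = −½ ln(1 − 2P − Q) − ¼ ln(1 − 2Q).
1 − 2P − Q = 0.3484, giving −½ ln(0.3484) = 0.527202.
1 − 2Q = 0.9328, giving −¼ ln(0.9328) = 0.017391.
d = 0.527202 + 0.017391 = 0.544593.
Under a molecular clock d = 2μt, so t = d/(2μ) = 0.544593 / (2 × 0.015) = 18.15 Myr.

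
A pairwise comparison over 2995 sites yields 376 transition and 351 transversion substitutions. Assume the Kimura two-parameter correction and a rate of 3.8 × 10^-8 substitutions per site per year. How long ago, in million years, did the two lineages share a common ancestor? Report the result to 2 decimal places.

P = 376/2995 ≈ 0.125543 and Q = 351/2995 ≈ 0.117195.
Under the Kimura two-parameter model, d = −½ ln(1 − 2P − Q) − ¼ ln(1 − 2Q).
1 − 2P − Q = 0.631719, giving −½ ln(0.631719) = 0.229655.
1 − 2Q = 0.76561, giving −¼ ln(0.76561) = 0.066771.
d = 0.229655 + 0.066771 = 0.296426.
Under a molecular clock d = 2μt, so t = d/(2μ) = 0.296426 / (2 × 3.8 × 10^-8) = 3.90 million years.

3.90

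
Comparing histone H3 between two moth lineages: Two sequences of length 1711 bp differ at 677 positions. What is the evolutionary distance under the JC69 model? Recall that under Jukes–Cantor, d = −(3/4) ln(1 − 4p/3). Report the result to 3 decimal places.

p = 677/1711 ≈ 0.395675.
d = −(3/4) ln(1 − 4p/3) = −0.75 ln(1 − 0.527567) = −0.75 ln(0.472433)
  = −0.75 × (-0.749859) = 0.562394 substitutions/site.

0.562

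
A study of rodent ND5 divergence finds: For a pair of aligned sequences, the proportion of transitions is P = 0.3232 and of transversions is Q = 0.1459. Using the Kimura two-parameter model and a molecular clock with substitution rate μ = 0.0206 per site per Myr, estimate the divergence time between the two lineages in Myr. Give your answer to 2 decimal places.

21.17

Under the Kimura two-parameter model, d = −½ ln(1 − 2P − Q) − ¼ ln(1 − 2Q).
1 − 2P − Q = 0.2077, giving −½ ln(0.2077) = 0.785830.
1 − 2Q = 0.7082, giving −¼ ln(0.7082) = 0.086257.
d = 0.785830 + 0.086257 = 0.872087.
Under a molecular clock d = 2μt, so t = d/(2μ) = 0.872087 / (2 × 0.0206) = 21.17 Myr.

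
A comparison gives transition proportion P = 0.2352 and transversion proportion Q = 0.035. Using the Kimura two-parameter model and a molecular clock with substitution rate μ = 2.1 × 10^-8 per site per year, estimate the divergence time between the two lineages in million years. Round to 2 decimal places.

8.81

Under the Kimura two-parameter model, d = −½ ln(1 − 2P − Q) − ¼ ln(1 − 2Q).
1 − 2P − Q = 0.4946, giving −½ ln(0.4946) = 0.352003.
1 − 2Q = 0.93, giving −¼ ln(0.93) = 0.018143.
d = 0.352003 + 0.018143 = 0.370146.
Under a molecular clock d = 2μt, so t = d/(2μ) = 0.370146 / (2 × 2.1 × 10^-8) = 8.81 million years.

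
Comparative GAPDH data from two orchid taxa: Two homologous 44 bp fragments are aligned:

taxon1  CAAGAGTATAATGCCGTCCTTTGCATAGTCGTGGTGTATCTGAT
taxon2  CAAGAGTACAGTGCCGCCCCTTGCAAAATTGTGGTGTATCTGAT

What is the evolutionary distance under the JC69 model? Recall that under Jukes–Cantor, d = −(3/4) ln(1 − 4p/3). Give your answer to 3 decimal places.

0.179

The sequences differ at 7 of 44 sites (9, 11, 17, 20, 26, 28, 30), so p = 7/44 ≈ 0.159091.
d = −(3/4) ln(1 − 4p/3) = −0.75 ln(1 − 0.212121) = −0.75 ln(0.787879)
  = −0.75 × (-0.238411) = 0.178808 substitutions/site.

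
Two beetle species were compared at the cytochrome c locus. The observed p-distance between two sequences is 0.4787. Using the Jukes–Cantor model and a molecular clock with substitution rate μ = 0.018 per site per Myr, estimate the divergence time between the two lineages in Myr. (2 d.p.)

d = −(3/4) ln(1 − 4p/3) = −0.75 ln(1 − 0.638267) = −0.75 ln(0.361733)
  = −0.75 × (-1.016849) = 0.762637 substitutions/site.
Under a molecular clock d = 2μt, so t = d/(2μ) = 0.762637 / (2 × 0.018) = 21.18 Myr.

21.18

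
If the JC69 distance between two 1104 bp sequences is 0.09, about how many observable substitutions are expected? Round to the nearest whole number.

Invert JC69: p = (3/4)(1 − e^(−4d/3)) = 0.75 × (1 − e^(-0.12)) = 0.75 × (1 − 0.886920) = 0.084810.
Expected differing sites = pL ≈ 0.084810 × 1104 = 93.63024 ≈ 94.

94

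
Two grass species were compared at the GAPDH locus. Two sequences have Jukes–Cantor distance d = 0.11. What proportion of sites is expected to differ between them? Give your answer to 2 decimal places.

p = (3/4)(1 − e^(−4d/3)) = 0.75 × (1 − e^(-0.146667)) = 0.75 × (1 − 0.863582) = 0.102314.

0.10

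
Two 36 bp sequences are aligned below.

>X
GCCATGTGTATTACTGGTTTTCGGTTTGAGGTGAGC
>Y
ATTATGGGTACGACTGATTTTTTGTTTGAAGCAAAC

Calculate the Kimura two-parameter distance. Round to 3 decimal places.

Of 36 sites, 10 differences are transitions and 3 are transversions, so P = 10/36 ≈ 0.277778 and Q = 3/36 ≈ 0.083333.
Under the Kimura two-parameter model, d = −½ ln(1 − 2P − Q) − ¼ ln(1 − 2Q).
1 − 2P − Q = 0.361111, giving −½ ln(0.361111) = 0.509285.
1 − 2Q = 0.833334, giving −¼ ln(0.833334) = 0.045580.
d = 0.509285 + 0.045580 = 0.554865.

0.555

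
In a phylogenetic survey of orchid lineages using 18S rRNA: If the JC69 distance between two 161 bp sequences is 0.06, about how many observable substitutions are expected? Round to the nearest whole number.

9

Invert JC69: p = (3/4)(1 − e^(−4d/3)) = 0.75 × (1 − e^(-0.08)) = 0.75 × (1 − 0.923116) = 0.057663.
Expected differing sites = pL ≈ 0.057663 × 161 = 9.283743 ≈ 9.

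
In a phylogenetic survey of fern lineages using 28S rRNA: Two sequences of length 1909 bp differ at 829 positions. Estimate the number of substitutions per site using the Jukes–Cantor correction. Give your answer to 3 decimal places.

p = 829/1909 ≈ 0.434259.
d = −(3/4) ln(1 − 4p/3) = −0.75 ln(1 − 0.579012) = −0.75 ln(0.420988)
  = −0.75 × (-0.865151) = 0.648863 substitutions/site.

0.649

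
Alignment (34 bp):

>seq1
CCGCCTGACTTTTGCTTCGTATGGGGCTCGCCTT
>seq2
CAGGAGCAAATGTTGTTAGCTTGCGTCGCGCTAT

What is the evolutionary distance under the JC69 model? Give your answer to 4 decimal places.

0.9178

The sequences differ at 18 of 34 sites, so p = 18/34 ≈ 0.529412.
d = −(3/4) ln(1 − 4p/3) = −0.75 ln(1 − 0.705883) = −0.75 ln(0.294117)
  = −0.75 × (-1.223778) = 0.917834 substitutions/site.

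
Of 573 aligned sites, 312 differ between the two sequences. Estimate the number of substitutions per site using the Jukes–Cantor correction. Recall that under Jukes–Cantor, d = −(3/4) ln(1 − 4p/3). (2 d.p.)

p = 312/573 ≈ 0.544503.
d = −(3/4) ln(1 − 4p/3) = −0.75 ln(1 − 0.726004) = −0.75 ln(0.273996)
  = −0.75 × (-1.294642) = 0.970982 substitutions/site.

0.97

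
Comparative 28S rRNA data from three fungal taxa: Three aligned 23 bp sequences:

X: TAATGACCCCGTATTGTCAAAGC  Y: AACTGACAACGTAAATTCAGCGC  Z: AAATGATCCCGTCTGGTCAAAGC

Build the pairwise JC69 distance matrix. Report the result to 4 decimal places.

d(X,Y) = 0.5532, d(X,Z) = 0.1979, d(Y,Z) = 0.6501

X–Y: 9/23 sites differ → p ≈ 0.391304, d = −0.75 ln(1 − 0.521739) = 0.553199 ≈ 0.5532.
X–Z: 4/23 sites differ → p ≈ 0.173913, d = −0.75 ln(1 − 0.231884) = 0.197861 ≈ 0.1979.
Y–Z: 10/23 sites differ → p ≈ 0.434783, d = −0.75 ln(1 − 0.579711) = 0.650110 ≈ 0.6501.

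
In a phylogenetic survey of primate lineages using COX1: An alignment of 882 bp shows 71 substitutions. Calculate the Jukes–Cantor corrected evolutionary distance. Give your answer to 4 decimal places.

0.0852

p = 71/882 ≈ 0.080499.
d = −(3/4) ln(1 − 4p/3) = −0.75 ln(1 − 0.107332) = −0.75 ln(0.892668)
  = −0.75 × (-0.113541) = 0.085156 substitutions/site.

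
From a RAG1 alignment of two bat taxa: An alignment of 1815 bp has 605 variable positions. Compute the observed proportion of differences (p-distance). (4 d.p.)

p = 605/1815 = 0.333333… ≈ 0.3333 (to 4 d.p.).

0.3333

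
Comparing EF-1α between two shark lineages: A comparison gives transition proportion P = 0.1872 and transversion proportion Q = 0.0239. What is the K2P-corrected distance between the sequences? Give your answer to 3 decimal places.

0.266

Under the Kimura two-parameter model, d = −½ ln(1 − 2P − Q) − ¼ ln(1 − 2Q).
1 − 2P − Q = 0.6017, giving −½ ln(0.6017) = 0.253998.
1 − 2Q = 0.9522, giving −¼ ln(0.9522) = 0.012245.
d = 0.253998 + 0.012245 = 0.266243.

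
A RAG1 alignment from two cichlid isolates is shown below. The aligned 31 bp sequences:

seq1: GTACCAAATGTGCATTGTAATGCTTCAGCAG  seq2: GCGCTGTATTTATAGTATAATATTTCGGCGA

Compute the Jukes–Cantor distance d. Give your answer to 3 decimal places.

The sequences differ at 15 of 31 sites, so p = 15/31 ≈ 0.483871.
d = −(3/4) ln(1 − 4p/3) = −0.75 ln(1 − 0.645161) = −0.75 ln(0.354839)
  = −0.75 × (-1.036091) = 0.777068 substitutions/site.

0.777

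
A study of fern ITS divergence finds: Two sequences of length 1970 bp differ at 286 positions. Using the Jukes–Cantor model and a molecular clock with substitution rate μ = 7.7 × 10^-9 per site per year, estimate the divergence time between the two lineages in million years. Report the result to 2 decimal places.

p = 286/1970 ≈ 0.145178.
d = −(3/4) ln(1 − 4p/3) = −0.75 ln(1 − 0.193571) = −0.75 ln(0.806429)
  = −0.75 × (-0.215139) = 0.161354 substitutions/site.
Under a molecular clock d = 2μt, so t = d/(2μ) = 0.161354 / (2 × 7.7 × 10^-9) = 10.48 million years.

10.48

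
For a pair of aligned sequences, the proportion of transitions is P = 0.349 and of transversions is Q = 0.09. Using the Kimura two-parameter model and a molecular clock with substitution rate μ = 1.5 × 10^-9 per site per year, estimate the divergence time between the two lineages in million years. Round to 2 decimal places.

Under the Kimura two-parameter model, d = −½ ln(1 − 2P − Q) − ¼ ln(1 − 2Q).
1 − 2P − Q = 0.212, giving −½ ln(0.212) = 0.775585.
1 − 2Q = 0.82, giving −¼ ln(0.82) = 0.049613.
d = 0.775585 + 0.049613 = 0.825198.
Under a molecular clock d = 2μt, so t = d/(2μ) = 0.825198 / (2 × 1.5 × 10^-9) = 275.07 million years.

275.07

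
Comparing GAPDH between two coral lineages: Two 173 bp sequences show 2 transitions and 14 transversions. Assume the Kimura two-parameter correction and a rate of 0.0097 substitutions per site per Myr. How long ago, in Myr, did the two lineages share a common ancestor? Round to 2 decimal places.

P = 2/173 ≈ 0.011561 and Q = 14/173 ≈ 0.080925.
Under the Kimura two-parameter model, d = −½ ln(1 − 2P − Q) − ¼ ln(1 − 2Q).
1 − 2P − Q = 0.895953, giving −½ ln(0.895953) = 0.054934.
1 − 2Q = 0.83815, giving −¼ ln(0.83815) = 0.044140.
d = 0.054934 + 0.044140 = 0.099074.
Under a molecular clock d = 2μt, so t = d/(2μ) = 0.099074 / (2 × 0.0097) = 5.11 Myr.

5.11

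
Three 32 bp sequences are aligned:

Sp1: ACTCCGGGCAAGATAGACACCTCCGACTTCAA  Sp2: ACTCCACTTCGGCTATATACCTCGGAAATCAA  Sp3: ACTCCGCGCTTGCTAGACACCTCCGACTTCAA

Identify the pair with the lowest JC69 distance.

Sp1–Sp2: 12/32 differ, p = 0.375, d = 0.520.
Sp1–Sp3: 4/32 differ, p = 0.125, d = 0.137.
Sp2–Sp3: 10/32 differ, p = 0.313, d = 0.404.
The smallest distance is between Sp1 and Sp3.

Sp1 and Sp3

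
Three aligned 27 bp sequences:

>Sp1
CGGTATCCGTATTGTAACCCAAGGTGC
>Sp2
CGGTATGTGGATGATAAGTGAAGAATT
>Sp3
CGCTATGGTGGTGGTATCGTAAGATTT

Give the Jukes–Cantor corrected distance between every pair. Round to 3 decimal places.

Sp1–Sp2: 12/27 sites differ → p ≈ 0.444444, d = −0.75 ln(1 − 0.592592) = 0.673455 ≈ 0.673.
Sp1–Sp3: 13/27 sites differ → p ≈ 0.481481, d = −0.75 ln(1 − 0.641975) = 0.770364 ≈ 0.770.
Sp2–Sp3: 10/27 sites differ → p ≈ 0.37037, d = −0.75 ln(1 − 0.493827) = 0.510658 ≈ 0.511.

d(Sp1,Sp2) = 0.673, d(Sp1,Sp3) = 0.770, d(Sp2,Sp3) = 0.511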